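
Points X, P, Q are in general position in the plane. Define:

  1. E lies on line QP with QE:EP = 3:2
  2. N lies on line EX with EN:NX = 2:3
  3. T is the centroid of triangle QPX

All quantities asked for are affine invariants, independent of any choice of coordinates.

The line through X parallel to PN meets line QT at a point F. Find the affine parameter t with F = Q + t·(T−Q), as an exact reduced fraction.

t = 24/13

Work in coordinates with X = (0, 0), P = (1, 0), Q = (0, 1).
1. E lies on line QP with QE:EP = 3:2 ⇒ E = (3/5, 2/5)
2. N lies on line EX with EN:NX = 2:3 ⇒ N = (9/25, 6/25)
3. T is the centroid of triangle QPX ⇒ T = (1/3, 1/3)
through X parallel to PN: direction (-16/25, 6/25); meets QT at F = (8/13, -3/13)
F = Q + t·(T−Q) with t = 24/13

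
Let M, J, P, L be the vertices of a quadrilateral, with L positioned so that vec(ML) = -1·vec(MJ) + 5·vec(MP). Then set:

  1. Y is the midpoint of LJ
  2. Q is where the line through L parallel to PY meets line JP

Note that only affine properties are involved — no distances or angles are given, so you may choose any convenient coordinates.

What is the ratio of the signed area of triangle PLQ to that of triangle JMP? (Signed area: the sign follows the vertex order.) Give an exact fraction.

[PLQ]:[JMP] = -3

Assign M = (0, 0), J = (1, 0), P = (0, 1), L = (-1, 5) — the answer is frame-independent, so this choice is without loss of generality.
1. Y is the midpoint of LJ ⇒ Y = (0, 5/2)
2. Q is where the line through L parallel to PY meets line JP ⇒ Q = (-1, 2)
2·[PLQ] = 3, 2·[JMP] = -1
[PLQ]:[JMP] = 3:-1 = -3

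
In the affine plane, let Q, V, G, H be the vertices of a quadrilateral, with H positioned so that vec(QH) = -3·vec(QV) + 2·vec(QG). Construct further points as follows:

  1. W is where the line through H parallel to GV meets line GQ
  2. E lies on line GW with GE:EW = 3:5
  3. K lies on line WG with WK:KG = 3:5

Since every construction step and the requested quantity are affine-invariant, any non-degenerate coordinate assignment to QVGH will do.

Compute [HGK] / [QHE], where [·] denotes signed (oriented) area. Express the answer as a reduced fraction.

Choose coordinates Q = (0, 0), V = (1, 0), G = (0, 1), H = (-3, 2).
1. W is where the line through H parallel to GV meets line GQ ⇒ W = (0, -1)
2. E lies on line GW with GE:EW = 3:5 ⇒ E = (0, 1/4)
3. K lies on line WG with WK:KG = 3:5 ⇒ K = (0, -1/4)
2·[HGK] = -15/4, 2·[QHE] = -3/4
[HGK]:[QHE] = -15/4:-3/4 = 5

[HGK]:[QHE] = 5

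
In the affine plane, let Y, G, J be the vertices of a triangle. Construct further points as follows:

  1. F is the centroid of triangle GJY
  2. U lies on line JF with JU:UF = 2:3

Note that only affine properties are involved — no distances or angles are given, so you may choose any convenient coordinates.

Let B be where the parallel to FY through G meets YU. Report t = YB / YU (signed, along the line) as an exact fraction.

Assign Y = (0, 0), G = (1, 0), J = (0, 1) — the answer is frame-independent, so this choice is without loss of generality.
1. F is the centroid of triangle GJY ⇒ F = (1/3, 1/3)
2. U lies on line JF with JU:UF = 2:3 ⇒ U = (2/15, 11/15)
through G parallel to FY: direction (-1/3, -1/3); meets YU at B = (-2/9, -11/9)
B = Y + t·(U−Y) with t = -5/3

t = -5/3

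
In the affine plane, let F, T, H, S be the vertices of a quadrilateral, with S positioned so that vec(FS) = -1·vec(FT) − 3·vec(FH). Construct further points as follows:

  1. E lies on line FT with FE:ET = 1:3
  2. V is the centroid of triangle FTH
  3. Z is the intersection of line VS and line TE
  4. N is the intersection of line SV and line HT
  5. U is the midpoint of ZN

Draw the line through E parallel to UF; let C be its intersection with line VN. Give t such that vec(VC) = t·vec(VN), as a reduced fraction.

t = -17/10

Assign F = (0, 0), T = (1, 0), H = (0, 1), S = (-1, -3) — the answer is frame-independent, so this choice is without loss of generality.
1. E lies on line FT with FE:ET = 1:3 ⇒ E = (1/4, 0)
2. V is the centroid of triangle FTH ⇒ V = (1/3, 1/3)
3. Z is the intersection of line VS and line TE ⇒ Z = (1/5, 0)
4. N is the intersection of line SV and line HT ⇒ N = (3/7, 4/7)
5. U is the midpoint of ZN ⇒ U = (11/35, 2/7)
through E parallel to UF: direction (-11/35, -2/7); meets VN at C = (6/35, -1/14)
C = V + t·(N−V) with t = -17/10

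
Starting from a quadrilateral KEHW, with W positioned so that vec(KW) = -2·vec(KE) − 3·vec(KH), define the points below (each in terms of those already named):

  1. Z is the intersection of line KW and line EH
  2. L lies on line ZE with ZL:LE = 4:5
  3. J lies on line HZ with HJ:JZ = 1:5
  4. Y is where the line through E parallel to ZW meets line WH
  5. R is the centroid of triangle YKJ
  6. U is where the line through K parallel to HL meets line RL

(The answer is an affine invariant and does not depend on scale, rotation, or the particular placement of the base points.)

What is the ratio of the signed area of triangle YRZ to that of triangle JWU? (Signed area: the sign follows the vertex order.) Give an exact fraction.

[YRZ]:[JWU] = -14/23

Choose coordinates K = (0, 0), E = (1, 0), H = (0, 1), W = (-2, -3).
1. Z is the intersection of line KW and line EH ⇒ Z = (2/5, 3/5)
2. L lies on line ZE with ZL:LE = 4:5 ⇒ L = (2/3, 1/3)
3. J lies on line HZ with HJ:JZ = 1:5 ⇒ J = (1/15, 14/15)
4. Y is where the line through E parallel to ZW meets line WH ⇒ Y = (-5, -9)
5. R is the centroid of triangle YKJ ⇒ R = (-74/45, -121/45)
6. U is where the line through K parallel to HL meets line RL ⇒ U = (7/30, -7/30)
2·[YRZ] = -28/15, 2·[JWU] = 46/15
[YRZ]:[JWU] = -28/15:46/15 = -14/23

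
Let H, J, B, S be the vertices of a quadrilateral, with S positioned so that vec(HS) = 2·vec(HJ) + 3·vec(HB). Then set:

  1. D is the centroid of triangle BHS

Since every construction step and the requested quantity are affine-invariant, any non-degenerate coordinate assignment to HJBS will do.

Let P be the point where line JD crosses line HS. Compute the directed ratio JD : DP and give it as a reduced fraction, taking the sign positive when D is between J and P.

Set H = (0, 0), J = (1, 0), B = (0, 1), S = (2, 3); any affine frame gives the same invariant.
1. D is the centroid of triangle BHS ⇒ D = (2/3, 4/3)
line JD meets HS at P = (8/11, 12/11)
D = J + t·(P−J) with t = 11/9, so JD:DP = 11/9:-2/9

JD:DP = -11/2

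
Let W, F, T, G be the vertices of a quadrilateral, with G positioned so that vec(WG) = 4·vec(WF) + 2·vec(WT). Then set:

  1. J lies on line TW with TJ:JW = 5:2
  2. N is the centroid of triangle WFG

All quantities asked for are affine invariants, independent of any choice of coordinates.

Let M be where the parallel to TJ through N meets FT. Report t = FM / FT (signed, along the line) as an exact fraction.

Work in coordinates with W = (0, 0), F = (1, 0), T = (0, 1), G = (4, 2).
1. J lies on line TW with TJ:JW = 5:2 ⇒ J = (0, 2/7)
2. N is the centroid of triangle WFG ⇒ N = (5/3, 2/3)
through N parallel to TJ: direction (0, -5/7); meets FT at M = (5/3, -2/3)
M = F + t·(T−F) with t = -2/3

t = -2/3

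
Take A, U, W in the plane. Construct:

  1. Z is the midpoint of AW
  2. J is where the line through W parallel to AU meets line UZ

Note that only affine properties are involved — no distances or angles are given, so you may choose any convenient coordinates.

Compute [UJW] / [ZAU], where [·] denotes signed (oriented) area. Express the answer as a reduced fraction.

[UJW]:[ZAU] = -2

Assign A = (0, 0), U = (1, 0), W = (0, 1) — the answer is frame-independent, so this choice is without loss of generality.
1. Z is the midpoint of AW ⇒ Z = (0, 1/2)
2. J is where the line through W parallel to AU meets line UZ ⇒ J = (-1, 1)
2·[UJW] = -1, 2·[ZAU] = 1/2
[UJW]:[ZAU] = -1:1/2 = -2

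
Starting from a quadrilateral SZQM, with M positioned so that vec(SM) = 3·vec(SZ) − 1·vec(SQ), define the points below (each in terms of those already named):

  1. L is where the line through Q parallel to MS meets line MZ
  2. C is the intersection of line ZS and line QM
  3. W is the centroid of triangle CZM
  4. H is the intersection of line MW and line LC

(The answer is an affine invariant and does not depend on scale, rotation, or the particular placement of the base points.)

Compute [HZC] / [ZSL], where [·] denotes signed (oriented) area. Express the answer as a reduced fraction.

Set S = (0, 0), Z = (1, 0), Q = (0, 1), M = (3, -1); any affine frame gives the same invariant.
1. L is where the line through Q parallel to MS meets line MZ ⇒ L = (-3, 2)
2. C is the intersection of line ZS and line QM ⇒ C = (3/2, 0)
3. W is the centroid of triangle CZM ⇒ W = (11/6, -1/3)
4. H is the intersection of line MW and line LC ⇒ H = (3/8, 1/2)
2·[HZC] = 1/4, 2·[ZSL] = -2
[HZC]:[ZSL] = 1/4:-2 = -1/8

[HZC]:[ZSL] = -1/8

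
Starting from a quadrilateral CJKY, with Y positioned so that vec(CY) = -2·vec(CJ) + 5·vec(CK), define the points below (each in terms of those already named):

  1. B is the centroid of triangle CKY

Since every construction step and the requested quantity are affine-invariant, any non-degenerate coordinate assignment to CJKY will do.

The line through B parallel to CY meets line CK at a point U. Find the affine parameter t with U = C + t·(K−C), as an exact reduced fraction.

t = 1/3

Work in coordinates with C = (0, 0), J = (1, 0), K = (0, 1), Y = (-2, 5).
1. B is the centroid of triangle CKY ⇒ B = (-2/3, 2)
through B parallel to CY: direction (-2, 5); meets CK at U = (0, 1/3)
U = C + t·(K−C) with t = 1/3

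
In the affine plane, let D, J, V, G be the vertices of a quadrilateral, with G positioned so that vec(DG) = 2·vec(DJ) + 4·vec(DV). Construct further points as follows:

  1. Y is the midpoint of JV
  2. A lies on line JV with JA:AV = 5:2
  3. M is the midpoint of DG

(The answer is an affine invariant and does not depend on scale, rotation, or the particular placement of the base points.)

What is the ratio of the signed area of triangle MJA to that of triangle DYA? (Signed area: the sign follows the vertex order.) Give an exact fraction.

Choose coordinates D = (0, 0), J = (1, 0), V = (0, 1), G = (2, 4).
1. Y is the midpoint of JV ⇒ Y = (1/2, 1/2)
2. A lies on line JV with JA:AV = 5:2 ⇒ A = (2/7, 5/7)
3. M is the midpoint of DG ⇒ M = (1, 2)
2·[MJA] = -10/7, 2·[DYA] = 3/14
[MJA]:[DYA] = -10/7:3/14 = -20/3

[MJA]:[DYA] = -20/3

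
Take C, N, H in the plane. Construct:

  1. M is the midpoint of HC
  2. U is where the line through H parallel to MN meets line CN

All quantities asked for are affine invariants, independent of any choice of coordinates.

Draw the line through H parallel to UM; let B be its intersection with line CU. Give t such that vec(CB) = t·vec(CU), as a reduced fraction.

t = 2

Work in coordinates with C = (0, 0), N = (1, 0), H = (0, 1).
1. M is the midpoint of HC ⇒ M = (0, 1/2)
2. U is where the line through H parallel to MN meets line CN ⇒ U = (2, 0)
through H parallel to UM: direction (-2, 1/2); meets CU at B = (4, 0)
B = C + t·(U−C) with t = 2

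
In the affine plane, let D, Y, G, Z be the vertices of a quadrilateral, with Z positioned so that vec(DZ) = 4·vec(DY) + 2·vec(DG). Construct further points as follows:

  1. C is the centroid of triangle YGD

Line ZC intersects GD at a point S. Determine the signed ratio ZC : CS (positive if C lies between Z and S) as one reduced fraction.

Assign D = (0, 0), Y = (1, 0), G = (0, 1), Z = (4, 2) — the answer is frame-independent, so this choice is without loss of generality.
1. C is the centroid of triangle YGD ⇒ C = (1/3, 1/3)
line ZC meets GD at S = (0, 2/11)
C = Z + t·(S−Z) with t = 11/12, so ZC:CS = 11/12:1/12

ZC:CS = 11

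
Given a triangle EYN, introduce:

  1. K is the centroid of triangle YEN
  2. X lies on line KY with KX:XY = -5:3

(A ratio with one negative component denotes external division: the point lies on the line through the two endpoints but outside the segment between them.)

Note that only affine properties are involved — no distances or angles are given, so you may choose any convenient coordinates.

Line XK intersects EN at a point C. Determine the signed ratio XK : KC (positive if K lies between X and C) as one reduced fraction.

Assign E = (0, 0), Y = (1, 0), N = (0, 1) — the answer is frame-independent, so this choice is without loss of generality.
1. K is the centroid of triangle YEN ⇒ K = (1/3, 1/3)
2. X lies on line KY with KX:XY = -5:3 ⇒ X = (2, -1/2)
line XK meets EN at C = (0, 1/2)
K = X + t·(C−X) with t = 5/6, so XK:KC = 5/6:1/6

XK:KC = 5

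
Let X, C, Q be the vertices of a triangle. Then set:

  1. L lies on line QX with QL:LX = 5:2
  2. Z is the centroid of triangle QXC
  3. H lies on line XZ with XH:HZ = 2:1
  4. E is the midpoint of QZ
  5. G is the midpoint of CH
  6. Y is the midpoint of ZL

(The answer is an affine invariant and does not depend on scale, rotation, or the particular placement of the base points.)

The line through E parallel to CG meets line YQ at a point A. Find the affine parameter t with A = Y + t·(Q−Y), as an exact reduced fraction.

t = 5/9

Choose coordinates X = (0, 0), C = (1, 0), Q = (0, 1).
1. L lies on line QX with QL:LX = 5:2 ⇒ L = (0, 2/7)
2. Z is the centroid of triangle QXC ⇒ Z = (1/3, 1/3)
3. H lies on line XZ with XH:HZ = 2:1 ⇒ H = (2/9, 2/9)
4. E is the midpoint of QZ ⇒ E = (1/6, 2/3)
5. G is the midpoint of CH ⇒ G = (11/18, 1/9)
6. Y is the midpoint of ZL ⇒ Y = (1/6, 13/42)
through E parallel to CG: direction (-7/18, 1/9); meets YQ at A = (2/27, 131/189)
A = Y + t·(Q−Y) with t = 5/9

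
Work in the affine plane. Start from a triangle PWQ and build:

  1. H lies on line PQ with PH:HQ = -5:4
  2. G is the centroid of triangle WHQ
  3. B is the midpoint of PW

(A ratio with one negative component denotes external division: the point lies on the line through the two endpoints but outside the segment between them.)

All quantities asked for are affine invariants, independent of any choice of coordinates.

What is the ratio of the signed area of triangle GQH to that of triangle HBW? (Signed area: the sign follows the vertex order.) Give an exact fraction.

Assign P = (0, 0), W = (1, 0), Q = (0, 1) — the answer is frame-independent, so this choice is without loss of generality.
1. H lies on line PQ with PH:HQ = -5:4 ⇒ H = (0, 5)
2. G is the centroid of triangle WHQ ⇒ G = (1/3, 2)
3. B is the midpoint of PW ⇒ B = (1/2, 0)
2·[GQH] = -4/3, 2·[HBW] = 5/2
[GQH]:[HBW] = -4/3:5/2 = -8/15

[GQH]:[HBW] = -8/15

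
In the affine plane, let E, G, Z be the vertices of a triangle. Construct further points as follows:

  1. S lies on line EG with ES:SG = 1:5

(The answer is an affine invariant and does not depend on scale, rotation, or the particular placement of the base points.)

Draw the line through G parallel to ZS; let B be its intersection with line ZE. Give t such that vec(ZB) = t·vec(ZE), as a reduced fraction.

Work in coordinates with E = (0, 0), G = (1, 0), Z = (0, 1).
1. S lies on line EG with ES:SG = 1:5 ⇒ S = (1/6, 0)
through G parallel to ZS: direction (1/6, -1); meets ZE at B = (0, 6)
B = Z + t·(E−Z) with t = -5

t = -5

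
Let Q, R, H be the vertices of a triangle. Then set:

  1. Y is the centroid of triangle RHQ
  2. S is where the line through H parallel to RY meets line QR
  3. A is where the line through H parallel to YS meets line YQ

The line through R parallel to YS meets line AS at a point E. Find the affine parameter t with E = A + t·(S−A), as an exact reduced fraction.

t = 4/3

Work in coordinates with Q = (0, 0), R = (1, 0), H = (0, 1).
1. Y is the centroid of triangle RHQ ⇒ Y = (1/3, 1/3)
2. S is where the line through H parallel to RY meets line QR ⇒ S = (2, 0)
3. A is where the line through H parallel to YS meets line YQ ⇒ A = (5/6, 5/6)
through R parallel to YS: direction (5/3, -1/3); meets AS at E = (43/18, -5/18)
E = A + t·(S−A) with t = 4/3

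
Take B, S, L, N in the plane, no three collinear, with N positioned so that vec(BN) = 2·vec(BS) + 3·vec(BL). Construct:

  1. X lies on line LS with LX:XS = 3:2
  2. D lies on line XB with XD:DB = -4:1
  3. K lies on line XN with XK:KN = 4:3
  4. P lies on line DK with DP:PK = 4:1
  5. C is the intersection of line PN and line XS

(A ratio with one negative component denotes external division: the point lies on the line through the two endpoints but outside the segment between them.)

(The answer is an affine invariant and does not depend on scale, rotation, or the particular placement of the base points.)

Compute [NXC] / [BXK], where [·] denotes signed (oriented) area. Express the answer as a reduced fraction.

Choose coordinates B = (0, 0), S = (1, 0), L = (0, 1), N = (2, 3).
1. X lies on line LS with LX:XS = 3:2 ⇒ X = (3/5, 2/5)
2. D lies on line XB with XD:DB = -4:1 ⇒ D = (-1/5, -2/15)
3. K lies on line XN with XK:KN = 4:3 ⇒ K = (7/5, 66/35)
4. P lies on line DK with DP:PK = 4:1 ⇒ P = (27/25, 778/525)
5. C is the intersection of line PN and line XS ⇒ C = (157/320, 163/320)
2·[NXC] = -7/16, 2·[BXK] = 4/7
[NXC]:[BXK] = -7/16:4/7 = -49/64

[NXC]:[BXK] = -49/64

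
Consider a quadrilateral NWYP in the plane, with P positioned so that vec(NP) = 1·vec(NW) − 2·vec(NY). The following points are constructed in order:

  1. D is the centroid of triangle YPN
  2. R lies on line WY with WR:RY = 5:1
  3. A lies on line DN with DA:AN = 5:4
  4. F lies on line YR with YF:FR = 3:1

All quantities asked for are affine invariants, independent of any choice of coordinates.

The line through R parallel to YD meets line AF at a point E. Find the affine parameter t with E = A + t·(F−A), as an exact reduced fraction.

Set N = (0, 0), W = (1, 0), Y = (0, 1), P = (1, -2); any affine frame gives the same invariant.
1. D is the centroid of triangle YPN ⇒ D = (1/3, -1/3)
2. R lies on line WY with WR:RY = 5:1 ⇒ R = (1/6, 5/6)
3. A lies on line DN with DA:AN = 5:4 ⇒ A = (4/27, -4/27)
4. F lies on line YR with YF:FR = 3:1 ⇒ F = (1/8, 7/8)
through R parallel to YD: direction (1/3, -4/3); meets AF at E = (49/402, 407/402)
E = A + t·(F−A) with t = 76/67

t = 76/67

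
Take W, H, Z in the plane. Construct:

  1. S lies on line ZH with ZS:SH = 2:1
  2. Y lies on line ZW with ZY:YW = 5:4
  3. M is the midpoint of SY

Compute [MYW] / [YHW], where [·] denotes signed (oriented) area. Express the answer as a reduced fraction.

[MYW]:[YHW] = -1/3

Assign W = (0, 0), H = (1, 0), Z = (0, 1) — the answer is frame-independent, so this choice is without loss of generality.
1. S lies on line ZH with ZS:SH = 2:1 ⇒ S = (2/3, 1/3)
2. Y lies on line ZW with ZY:YW = 5:4 ⇒ Y = (0, 4/9)
3. M is the midpoint of SY ⇒ M = (1/3, 7/18)
2·[MYW] = 4/27, 2·[YHW] = -4/9
[MYW]:[YHW] = 4/27:-4/9 = -1/3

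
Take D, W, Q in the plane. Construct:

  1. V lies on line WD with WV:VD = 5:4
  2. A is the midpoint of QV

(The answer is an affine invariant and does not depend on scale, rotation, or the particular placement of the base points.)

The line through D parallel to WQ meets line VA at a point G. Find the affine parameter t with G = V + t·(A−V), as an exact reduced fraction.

t = -8/5

Assign D = (0, 0), W = (1, 0), Q = (0, 1) — the answer is frame-independent, so this choice is without loss of generality.
1. V lies on line WD with WV:VD = 5:4 ⇒ V = (4/9, 0)
2. A is the midpoint of QV ⇒ A = (2/9, 1/2)
through D parallel to WQ: direction (-1, 1); meets VA at G = (4/5, -4/5)
G = V + t·(A−V) with t = -8/5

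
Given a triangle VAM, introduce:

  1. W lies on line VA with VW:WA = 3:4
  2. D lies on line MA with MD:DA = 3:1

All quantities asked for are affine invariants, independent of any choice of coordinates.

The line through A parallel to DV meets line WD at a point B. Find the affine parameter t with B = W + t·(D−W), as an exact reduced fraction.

t = -4/3

Work in coordinates with V = (0, 0), A = (1, 0), M = (0, 1).
1. W lies on line VA with VW:WA = 3:4 ⇒ W = (3/7, 0)
2. D lies on line MA with MD:DA = 3:1 ⇒ D = (3/4, 1/4)
through A parallel to DV: direction (-3/4, -1/4); meets WD at B = (0, -1/3)
B = W + t·(D−W) with t = -4/3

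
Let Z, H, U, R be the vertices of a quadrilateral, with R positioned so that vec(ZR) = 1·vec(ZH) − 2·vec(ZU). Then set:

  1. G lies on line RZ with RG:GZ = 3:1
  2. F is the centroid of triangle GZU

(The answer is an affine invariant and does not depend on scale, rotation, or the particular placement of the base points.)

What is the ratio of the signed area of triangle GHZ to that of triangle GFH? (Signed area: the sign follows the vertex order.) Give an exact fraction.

[GHZ]:[GFH] = -6/7

Assign Z = (0, 0), H = (1, 0), U = (0, 1), R = (1, -2) — the answer is frame-independent, so this choice is without loss of generality.
1. G lies on line RZ with RG:GZ = 3:1 ⇒ G = (1/4, -1/2)
2. F is the centroid of triangle GZU ⇒ F = (1/12, 1/6)
2·[GHZ] = 1/2, 2·[GFH] = -7/12
[GHZ]:[GFH] = 1/2:-7/12 = -6/7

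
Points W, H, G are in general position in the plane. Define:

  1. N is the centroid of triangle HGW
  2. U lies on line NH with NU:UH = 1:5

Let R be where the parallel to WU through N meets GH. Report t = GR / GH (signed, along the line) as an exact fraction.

Assign W = (0, 0), H = (1, 0), G = (0, 1) — the answer is frame-independent, so this choice is without loss of generality.
1. N is the centroid of triangle HGW ⇒ N = (1/3, 1/3)
2. U lies on line NH with NU:UH = 1:5 ⇒ U = (4/9, 5/18)
through N parallel to WU: direction (4/9, 5/18); meets GH at R = (7/13, 6/13)
R = G + t·(H−G) with t = 7/13

t = 7/13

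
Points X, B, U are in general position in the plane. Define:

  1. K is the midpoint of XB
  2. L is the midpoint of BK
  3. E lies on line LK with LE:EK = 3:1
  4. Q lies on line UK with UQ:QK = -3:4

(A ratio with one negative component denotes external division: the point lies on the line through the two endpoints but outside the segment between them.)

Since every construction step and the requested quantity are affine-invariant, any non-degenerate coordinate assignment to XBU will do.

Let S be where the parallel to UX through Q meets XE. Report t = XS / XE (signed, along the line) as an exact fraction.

Assign X = (0, 0), B = (1, 0), U = (0, 1) — the answer is frame-independent, so this choice is without loss of generality.
1. K is the midpoint of XB ⇒ K = (1/2, 0)
2. L is the midpoint of BK ⇒ L = (3/4, 0)
3. E lies on line LK with LE:EK = 3:1 ⇒ E = (9/16, 0)
4. Q lies on line UK with UQ:QK = -3:4 ⇒ Q = (-3/2, 4)
through Q parallel to UX: direction (0, -1); meets XE at S = (-3/2, 0)
S = X + t·(E−X) with t = -8/3

t = -8/3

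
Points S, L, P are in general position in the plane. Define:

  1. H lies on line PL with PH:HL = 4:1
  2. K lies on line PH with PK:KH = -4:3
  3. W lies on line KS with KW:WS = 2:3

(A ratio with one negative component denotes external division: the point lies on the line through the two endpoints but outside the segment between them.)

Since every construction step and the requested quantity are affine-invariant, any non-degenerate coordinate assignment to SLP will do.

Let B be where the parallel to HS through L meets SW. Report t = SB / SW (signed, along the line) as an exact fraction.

Set S = (0, 0), L = (1, 0), P = (0, 1); any affine frame gives the same invariant.
1. H lies on line PL with PH:HL = 4:1 ⇒ H = (4/5, 1/5)
2. K lies on line PH with PK:KH = -4:3 ⇒ K = (16/5, -11/5)
3. W lies on line KS with KW:WS = 2:3 ⇒ W = (48/25, -33/25)
through L parallel to HS: direction (-4/5, -1/5); meets SW at B = (4/15, -11/60)
B = S + t·(W−S) with t = 5/36

t = 5/36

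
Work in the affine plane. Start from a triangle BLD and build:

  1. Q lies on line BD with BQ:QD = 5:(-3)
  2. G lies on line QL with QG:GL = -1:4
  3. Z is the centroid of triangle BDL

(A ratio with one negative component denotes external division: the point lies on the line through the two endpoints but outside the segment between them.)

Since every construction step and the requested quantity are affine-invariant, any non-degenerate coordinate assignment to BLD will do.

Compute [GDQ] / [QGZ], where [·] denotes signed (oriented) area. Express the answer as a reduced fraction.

[GDQ]:[QGZ] = 9/8

Work in coordinates with B = (0, 0), L = (1, 0), D = (0, 1).
1. Q lies on line BD with BQ:QD = 5:(-3) ⇒ Q = (0, 5/2)
2. G lies on line QL with QG:GL = -1:4 ⇒ G = (-1/3, 10/3)
3. Z is the centroid of triangle BDL ⇒ Z = (1/3, 1/3)
2·[GDQ] = 1/2, 2·[QGZ] = 4/9
[GDQ]:[QGZ] = 1/2:4/9 = 9/8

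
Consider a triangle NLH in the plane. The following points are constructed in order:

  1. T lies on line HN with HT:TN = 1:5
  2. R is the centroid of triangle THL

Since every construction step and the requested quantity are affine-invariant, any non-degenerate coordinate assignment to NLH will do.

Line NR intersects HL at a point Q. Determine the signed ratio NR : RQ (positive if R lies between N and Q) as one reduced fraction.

Set N = (0, 0), L = (1, 0), H = (0, 1); any affine frame gives the same invariant.
1. T lies on line HN with HT:TN = 1:5 ⇒ T = (0, 5/6)
2. R is the centroid of triangle THL ⇒ R = (1/3, 11/18)
line NR meets HL at Q = (6/17, 11/17)
R = N + t·(Q−N) with t = 17/18, so NR:RQ = 17/18:1/18

NR:RQ = 17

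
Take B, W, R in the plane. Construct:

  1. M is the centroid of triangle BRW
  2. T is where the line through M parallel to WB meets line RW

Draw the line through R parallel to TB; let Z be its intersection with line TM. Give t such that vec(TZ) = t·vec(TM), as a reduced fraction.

t = 6

Set B = (0, 0), W = (1, 0), R = (0, 1); any affine frame gives the same invariant.
1. M is the centroid of triangle BRW ⇒ M = (1/3, 1/3)
2. T is where the line through M parallel to WB meets line RW ⇒ T = (2/3, 1/3)
through R parallel to TB: direction (-2/3, -1/3); meets TM at Z = (-4/3, 1/3)
Z = T + t·(M−T) with t = 6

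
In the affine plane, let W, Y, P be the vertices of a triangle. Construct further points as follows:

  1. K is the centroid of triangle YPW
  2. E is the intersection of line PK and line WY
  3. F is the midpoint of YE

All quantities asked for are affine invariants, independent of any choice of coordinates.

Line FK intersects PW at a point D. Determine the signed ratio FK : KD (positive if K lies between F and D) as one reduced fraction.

FK:KD = 5/4

Set W = (0, 0), Y = (1, 0), P = (0, 1); any affine frame gives the same invariant.
1. K is the centroid of triangle YPW ⇒ K = (1/3, 1/3)
2. E is the intersection of line PK and line WY ⇒ E = (1/2, 0)
3. F is the midpoint of YE ⇒ F = (3/4, 0)
line FK meets PW at D = (0, 3/5)
K = F + t·(D−F) with t = 5/9, so FK:KD = 5/9:4/9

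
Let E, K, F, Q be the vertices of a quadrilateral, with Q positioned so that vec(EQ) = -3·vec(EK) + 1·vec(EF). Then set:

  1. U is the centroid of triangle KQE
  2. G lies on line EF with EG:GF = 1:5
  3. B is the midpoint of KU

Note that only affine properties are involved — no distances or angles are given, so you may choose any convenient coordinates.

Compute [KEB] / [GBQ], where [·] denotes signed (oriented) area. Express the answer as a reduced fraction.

Assign E = (0, 0), K = (1, 0), F = (0, 1), Q = (-3, 1) — the answer is frame-independent, so this choice is without loss of generality.
1. U is the centroid of triangle KQE ⇒ U = (-2/3, 1/3)
2. G lies on line EF with EG:GF = 1:5 ⇒ G = (0, 1/6)
3. B is the midpoint of KU ⇒ B = (1/6, 1/6)
2·[KEB] = -1/6, 2·[GBQ] = 5/36
[KEB]:[GBQ] = -1/6:5/36 = -6/5

[KEB]:[GBQ] = -6/5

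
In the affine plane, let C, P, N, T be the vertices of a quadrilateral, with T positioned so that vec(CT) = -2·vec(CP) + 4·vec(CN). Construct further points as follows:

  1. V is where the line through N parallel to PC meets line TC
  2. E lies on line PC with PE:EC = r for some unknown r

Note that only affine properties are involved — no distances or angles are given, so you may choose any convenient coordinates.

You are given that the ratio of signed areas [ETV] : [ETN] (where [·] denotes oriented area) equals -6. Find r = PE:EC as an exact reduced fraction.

Choose coordinates C = (0, 0), P = (1, 0), N = (0, 1), T = (-2, 4).
1. V is where the line through N parallel to PC meets line TC ⇒ V = (-1/2, 1)
2. With PE:EC = r, write λ = r/(r+1) so E = P + λ·(C−P); E is affine-linear in λ
Every point depending on E is an affine combination of E and λ-independent points, so each such coordinate is linear in λ; the λ² term in each signed area is a multiple of (C−P)×(C−P) = 0, so 2·[ETV] and 2·[ETN] are each linear in λ. Evaluating at λ=0 and λ=1:
  2·[ETV] = -3·λ + 3,   2·[ETN] = -3·λ + 1
So [ETV]:[ETN] = (-3·λ + 3) / (-3·λ + 1). Setting this equal to -6:
  -3·λ + 3 = -6·(-3·λ + 1)  ⇒  λ = 3/7
Then r = λ/(1−λ) = (3/7)/(4/7) = 3/4. Check: with r = 3/4, E = (4/7, 0) and [ETV]:[ETN] = -6 as required.

r = 3/4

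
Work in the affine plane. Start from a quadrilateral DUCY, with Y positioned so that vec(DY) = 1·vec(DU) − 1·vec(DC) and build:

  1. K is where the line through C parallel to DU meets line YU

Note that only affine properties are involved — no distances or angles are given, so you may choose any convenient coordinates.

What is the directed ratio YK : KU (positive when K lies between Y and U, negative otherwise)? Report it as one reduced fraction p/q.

Assign D = (0, 0), U = (1, 0), C = (0, 1), Y = (1, -1) — the answer is frame-independent, so this choice is without loss of generality.
1. K is where the line through C parallel to DU meets line YU ⇒ K = (1, 1)
K = Y + t·(U−Y) with t = 2, so YK:KU = t:(1−t) = 2:-1

YK:KU = -2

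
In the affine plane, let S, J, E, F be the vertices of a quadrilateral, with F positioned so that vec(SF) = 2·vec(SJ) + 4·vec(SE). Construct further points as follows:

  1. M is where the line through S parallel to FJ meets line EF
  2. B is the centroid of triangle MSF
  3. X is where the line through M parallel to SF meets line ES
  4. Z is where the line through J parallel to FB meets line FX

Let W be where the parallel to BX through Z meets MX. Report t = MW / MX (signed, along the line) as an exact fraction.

t = -27/2

Work in coordinates with S = (0, 0), J = (1, 0), E = (0, 1), F = (2, 4).
1. M is where the line through S parallel to FJ meets line EF ⇒ M = (2/5, 8/5)
2. B is the centroid of triangle MSF ⇒ B = (4/5, 28/15)
3. X is where the line through M parallel to SF meets line ES ⇒ X = (0, 4/5)
4. Z is where the line through J parallel to FB meets line FX ⇒ Z = (29/2, 24)
through Z parallel to BX: direction (-4/5, -16/15); meets MX at W = (29/5, 62/5)
W = M + t·(X−M) with t = -27/2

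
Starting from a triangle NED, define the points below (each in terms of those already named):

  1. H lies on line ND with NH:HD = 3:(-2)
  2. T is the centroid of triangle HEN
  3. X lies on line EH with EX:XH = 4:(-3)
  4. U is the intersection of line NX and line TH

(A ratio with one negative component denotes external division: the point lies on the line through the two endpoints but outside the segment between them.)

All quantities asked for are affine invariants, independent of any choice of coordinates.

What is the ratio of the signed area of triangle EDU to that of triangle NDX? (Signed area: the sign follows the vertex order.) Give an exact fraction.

[EDU]:[NDX] = 11/6

Assign N = (0, 0), E = (1, 0), D = (0, 1) — the answer is frame-independent, so this choice is without loss of generality.
1. H lies on line ND with NH:HD = 3:(-2) ⇒ H = (0, 3)
2. T is the centroid of triangle HEN ⇒ T = (1/3, 1)
3. X lies on line EH with EX:XH = 4:(-3) ⇒ X = (-3, 12)
4. U is the intersection of line NX and line TH ⇒ U = (3/2, -6)
2·[EDU] = 11/2, 2·[NDX] = 3
[EDU]:[NDX] = 11/2:3 = 11/6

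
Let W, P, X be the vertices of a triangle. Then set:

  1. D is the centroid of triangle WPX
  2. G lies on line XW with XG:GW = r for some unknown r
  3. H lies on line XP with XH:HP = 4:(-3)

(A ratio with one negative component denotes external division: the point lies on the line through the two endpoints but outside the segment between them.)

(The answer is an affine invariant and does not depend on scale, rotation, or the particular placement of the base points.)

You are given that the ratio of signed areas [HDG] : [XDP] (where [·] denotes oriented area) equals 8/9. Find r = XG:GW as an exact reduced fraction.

r = 4/5

Assign W = (0, 0), P = (1, 0), X = (0, 1) — the answer is frame-independent, so this choice is without loss of generality.
1. D is the centroid of triangle WPX ⇒ D = (1/3, 1/3)
2. With XG:GW = r, write λ = r/(r+1) so G = X + λ·(W−X); G is affine-linear in λ
3. H lies on line XP with XH:HP = 4:(-3) ⇒ H = (4, -3)
Every point depending on G is an affine combination of G and λ-independent points, so each such coordinate is linear in λ; the λ² term in each signed area is a multiple of (W−X)×(W−X) = 0, so 2·[HDG] and 2·[XDP] are each linear in λ. Evaluating at λ=0 and λ=1:
  2·[HDG] = 11/3·λ − 4/3,   2·[XDP] = 1/3
So [HDG]:[XDP] = (11/3·λ − 4/3) / (1/3). Setting this equal to 8/9:
  11/3·λ − 4/3 = 8/9·(1/3)  ⇒  λ = 4/9
Then r = λ/(1−λ) = (4/9)/(5/9) = 4/5. Check: with r = 4/5, G = (0, 5/9) and [HDG]:[XDP] = 8/9 as required.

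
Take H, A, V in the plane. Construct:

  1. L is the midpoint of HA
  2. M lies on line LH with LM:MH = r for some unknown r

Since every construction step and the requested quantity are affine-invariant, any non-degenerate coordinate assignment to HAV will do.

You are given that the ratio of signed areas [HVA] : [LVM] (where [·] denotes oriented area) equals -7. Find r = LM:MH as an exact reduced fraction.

r = 2/5

Work in coordinates with H = (0, 0), A = (1, 0), V = (0, 1).
1. L is the midpoint of HA ⇒ L = (1/2, 0)
2. With LM:MH = r, write λ = r/(r+1) so M = L + λ·(H−L); M is affine-linear in λ
Every point depending on M is an affine combination of M and λ-independent points, so each such coordinate is linear in λ; the λ² term in each signed area is a multiple of (H−L)×(H−L) = 0, so 2·[HVA] and 2·[LVM] are each linear in λ. Evaluating at λ=0 and λ=1:
  2·[HVA] = -1,   2·[LVM] = 1/2·λ
So [HVA]:[LVM] = (-1) / (1/2·λ). Setting this equal to -7:
  -1 = -7·(1/2·λ)  ⇒  λ = 2/7
Then r = λ/(1−λ) = (2/7)/(5/7) = 2/5. Check: with r = 2/5, M = (5/14, 0) and [HVA]:[LVM] = -7 as required.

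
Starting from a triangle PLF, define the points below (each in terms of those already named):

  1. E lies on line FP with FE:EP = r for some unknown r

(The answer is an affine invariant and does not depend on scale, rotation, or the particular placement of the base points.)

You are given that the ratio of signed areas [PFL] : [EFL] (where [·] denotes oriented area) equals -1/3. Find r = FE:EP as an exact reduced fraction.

r = -3/4

Choose coordinates P = (0, 0), L = (1, 0), F = (0, 1).
1. With FE:EP = r, write λ = r/(r+1) so E = F + λ·(P−F); E is affine-linear in λ
Every point depending on E is an affine combination of E and λ-independent points, so each such coordinate is linear in λ; the λ² term in each signed area is a multiple of (P−F)×(P−F) = 0, so 2·[PFL] and 2·[EFL] are each linear in λ. Evaluating at λ=0 and λ=1:
  2·[PFL] = -1,   2·[EFL] = −λ
So [PFL]:[EFL] = (-1) / (−λ). Setting this equal to -1/3:
  -1 = -1/3·(−λ)  ⇒  λ = -3
Then r = λ/(1−λ) = (-3)/(4) = -3/4. Check: with r = -3/4, E = (0, 4) and [PFL]:[EFL] = -1/3 as required.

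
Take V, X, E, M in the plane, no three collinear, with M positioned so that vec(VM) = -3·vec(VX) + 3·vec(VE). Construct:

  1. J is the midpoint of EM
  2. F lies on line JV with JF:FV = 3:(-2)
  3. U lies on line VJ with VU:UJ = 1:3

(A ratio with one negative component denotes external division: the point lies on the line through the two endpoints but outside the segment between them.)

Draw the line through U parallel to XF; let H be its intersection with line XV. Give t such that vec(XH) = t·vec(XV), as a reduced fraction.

t = 9/8

Choose coordinates V = (0, 0), X = (1, 0), E = (0, 1), M = (-3, 3).
1. J is the midpoint of EM ⇒ J = (-3/2, 2)
2. F lies on line JV with JF:FV = 3:(-2) ⇒ F = (3, -4)
3. U lies on line VJ with VU:UJ = 1:3 ⇒ U = (-3/8, 1/2)
through U parallel to XF: direction (2, -4); meets XV at H = (-1/8, 0)
H = X + t·(V−X) with t = 9/8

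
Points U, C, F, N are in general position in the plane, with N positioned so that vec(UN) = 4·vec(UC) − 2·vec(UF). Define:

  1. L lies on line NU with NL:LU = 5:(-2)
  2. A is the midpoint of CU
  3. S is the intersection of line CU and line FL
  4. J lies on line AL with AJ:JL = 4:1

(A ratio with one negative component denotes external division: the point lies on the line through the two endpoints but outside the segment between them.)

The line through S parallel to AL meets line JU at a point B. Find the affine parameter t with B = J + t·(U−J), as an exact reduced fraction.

t = -15

Assign U = (0, 0), C = (1, 0), F = (0, 1), N = (4, -2) — the answer is frame-independent, so this choice is without loss of generality.
1. L lies on line NU with NL:LU = 5:(-2) ⇒ L = (-8/3, 4/3)
2. A is the midpoint of CU ⇒ A = (1/2, 0)
3. S is the intersection of line CU and line FL ⇒ S = (8, 0)
4. J lies on line AL with AJ:JL = 4:1 ⇒ J = (-61/30, 16/15)
through S parallel to AL: direction (-19/6, 4/3); meets JU at B = (-488/15, 256/15)
B = J + t·(U−J) with t = -15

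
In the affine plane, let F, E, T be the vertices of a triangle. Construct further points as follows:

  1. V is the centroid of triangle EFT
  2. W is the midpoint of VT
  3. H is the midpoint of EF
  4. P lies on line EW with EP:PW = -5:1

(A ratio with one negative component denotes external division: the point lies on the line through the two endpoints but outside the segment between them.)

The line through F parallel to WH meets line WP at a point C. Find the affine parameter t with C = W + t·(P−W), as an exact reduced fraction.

t = 4

Choose coordinates F = (0, 0), E = (1, 0), T = (0, 1).
1. V is the centroid of triangle EFT ⇒ V = (1/3, 1/3)
2. W is the midpoint of VT ⇒ W = (1/6, 2/3)
3. H is the midpoint of EF ⇒ H = (1/2, 0)
4. P lies on line EW with EP:PW = -5:1 ⇒ P = (-1/24, 5/6)
through F parallel to WH: direction (1/3, -2/3); meets WP at C = (-2/3, 4/3)
C = W + t·(P−W) with t = 4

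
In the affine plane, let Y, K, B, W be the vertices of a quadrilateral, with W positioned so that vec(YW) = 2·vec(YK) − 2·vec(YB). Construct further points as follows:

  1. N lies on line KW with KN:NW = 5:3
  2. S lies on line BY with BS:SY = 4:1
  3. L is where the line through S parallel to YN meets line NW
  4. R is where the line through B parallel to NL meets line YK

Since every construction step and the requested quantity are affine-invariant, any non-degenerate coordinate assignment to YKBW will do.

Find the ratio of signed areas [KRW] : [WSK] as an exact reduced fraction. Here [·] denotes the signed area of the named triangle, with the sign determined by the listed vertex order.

[KRW]:[WSK] = -5/9

Assign Y = (0, 0), K = (1, 0), B = (0, 1), W = (2, -2) — the answer is frame-independent, so this choice is without loss of generality.
1. N lies on line KW with KN:NW = 5:3 ⇒ N = (13/8, -5/4)
2. S lies on line BY with BS:SY = 4:1 ⇒ S = (0, 1/5)
3. L is where the line through S parallel to YN meets line NW ⇒ L = (117/80, -37/40)
4. R is where the line through B parallel to NL meets line YK ⇒ R = (1/2, 0)
2·[KRW] = 1, 2·[WSK] = -9/5
[KRW]:[WSK] = 1:-9/5 = -5/9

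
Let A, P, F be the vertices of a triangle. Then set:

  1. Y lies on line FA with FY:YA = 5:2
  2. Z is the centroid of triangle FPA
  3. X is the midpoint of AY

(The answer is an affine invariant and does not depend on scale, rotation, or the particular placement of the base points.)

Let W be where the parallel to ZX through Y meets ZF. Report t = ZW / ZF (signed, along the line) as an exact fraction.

t = 1/6

Choose coordinates A = (0, 0), P = (1, 0), F = (0, 1).
1. Y lies on line FA with FY:YA = 5:2 ⇒ Y = (0, 2/7)
2. Z is the centroid of triangle FPA ⇒ Z = (1/3, 1/3)
3. X is the midpoint of AY ⇒ X = (0, 1/7)
through Y parallel to ZX: direction (-1/3, -4/21); meets ZF at W = (5/18, 4/9)
W = Z + t·(F−Z) with t = 1/6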